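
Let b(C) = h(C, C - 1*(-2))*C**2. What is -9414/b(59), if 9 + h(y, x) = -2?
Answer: 9414/38291 ≈ 0.24585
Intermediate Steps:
h(y, x) = -11 (h(y, x) = -9 - 2 = -11)
b(C) = -11*C**2
-9414/b(59) = -9414/((-11*59**2)) = -9414/((-11*3481)) = -9414/(-38291) = -9414*(-1/38291) = 9414/38291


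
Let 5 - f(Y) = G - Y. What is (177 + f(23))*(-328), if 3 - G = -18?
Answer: -60352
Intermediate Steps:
G = 21 (G = 3 - 1*(-18) = 3 + 18 = 21)
f(Y) = -16 + Y (f(Y) = 5 - (21 - Y) = 5 + (-21 + Y) = -16 + Y)
(177 + f(23))*(-328) = (177 + (-16 + 23))*(-328) = (177 + 7)*(-328) = 184*(-328) = -60352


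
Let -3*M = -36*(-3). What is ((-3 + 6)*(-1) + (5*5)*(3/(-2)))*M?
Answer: 1458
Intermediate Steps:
M = -36 (M = -(-12)*(-3) = -1/3*108 = -36)
((-3 + 6)*(-1) + (5*5)*(3/(-2)))*M = ((-3 + 6)*(-1) + (5*5)*(3/(-2)))*(-36) = (3*(-1) + 25*(3*(-1/2)))*(-36) = (-3 + 25*(-3/2))*(-36) = (-3 - 75/2)*(-36) = -81/2*(-36) = 1458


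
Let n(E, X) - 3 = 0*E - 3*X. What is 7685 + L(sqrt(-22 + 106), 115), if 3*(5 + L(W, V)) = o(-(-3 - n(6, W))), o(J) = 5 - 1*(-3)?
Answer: 23048/3 ≈ 7682.7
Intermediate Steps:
n(E, X) = 3 - 3*X (n(E, X) = 3 + (0*E - 3*X) = 3 + (0 - 3*X) = 3 - 3*X)
o(J) = 8 (o(J) = 5 + 3 = 8)
L(W, V) = -7/3 (L(W, V) = -5 + (1/3)*8 = -5 + 8/3 = -7/3)
7685 + L(sqrt(-22 + 106), 115) = 7685 - 7/3 = 23048/3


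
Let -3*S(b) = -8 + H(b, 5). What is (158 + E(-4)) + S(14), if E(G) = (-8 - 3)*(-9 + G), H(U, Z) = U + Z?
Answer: 892/3 ≈ 297.33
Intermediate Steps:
S(b) = 1 - b/3 (S(b) = -(-8 + (b + 5))/3 = -(-8 + (5 + b))/3 = -(-3 + b)/3 = 1 - b/3)
E(G) = 99 - 11*G (E(G) = -11*(-9 + G) = 99 - 11*G)
(158 + E(-4)) + S(14) = (158 + (99 - 11*(-4))) + (1 - ⅓*14) = (158 + (99 + 44)) + (1 - 14/3) = (158 + 143) - 11/3 = 301 - 11/3 = 892/3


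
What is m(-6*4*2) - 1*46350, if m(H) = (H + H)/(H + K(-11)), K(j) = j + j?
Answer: -1622202/35 ≈ -46349.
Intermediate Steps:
K(j) = 2*j
m(H) = 2*H/(-22 + H) (m(H) = (H + H)/(H + 2*(-11)) = (2*H)/(H - 22) = (2*H)/(-22 + H) = 2*H/(-22 + H))
m(-6*4*2) - 1*46350 = 2*(-6*4*2)/(-22 - 6*4*2) - 1*46350 = 2*(-24*2)/(-22 - 24*2) - 46350 = 2*(-48)/(-22 - 48) - 46350 = 2*(-48)/(-70) - 46350 = 2*(-48)*(-1/70) - 46350 = 48/35 - 46350 = -1622202/35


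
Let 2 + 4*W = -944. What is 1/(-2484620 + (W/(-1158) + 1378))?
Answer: -2316/5751187999 ≈ -4.0270e-7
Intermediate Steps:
W = -473/2 (W = -½ + (¼)*(-944) = -½ - 236 = -473/2 ≈ -236.50)
1/(-2484620 + (W/(-1158) + 1378)) = 1/(-2484620 + (-473/2/(-1158) + 1378)) = 1/(-2484620 + (-1/1158*(-473/2) + 1378)) = 1/(-2484620 + (473/2316 + 1378)) = 1/(-2484620 + 3191921/2316) = 1/(-5751187999/2316) = -2316/5751187999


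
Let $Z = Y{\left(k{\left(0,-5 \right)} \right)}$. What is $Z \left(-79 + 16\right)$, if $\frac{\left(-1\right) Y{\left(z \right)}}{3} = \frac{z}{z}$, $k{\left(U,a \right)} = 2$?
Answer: $189$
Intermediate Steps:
$Y{\left(z \right)} = -3$ ($Y{\left(z \right)} = - 3 \frac{z}{z} = \left(-3\right) 1 = -3$)
$Z = -3$
$Z \left(-79 + 16\right) = - 3 \left(-79 + 16\right) = \left(-3\right) \left(-63\right) = 189$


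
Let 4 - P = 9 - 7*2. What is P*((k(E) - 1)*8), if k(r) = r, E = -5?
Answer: -432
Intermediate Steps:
P = 9 (P = 4 - (9 - 7*2) = 4 - (9 - 14) = 4 - 1*(-5) = 4 + 5 = 9)
P*((k(E) - 1)*8) = 9*((-5 - 1)*8) = 9*(-6*8) = 9*(-48) = -432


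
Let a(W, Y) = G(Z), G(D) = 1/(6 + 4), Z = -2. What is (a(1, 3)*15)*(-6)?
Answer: -9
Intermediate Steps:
G(D) = 1/10
a(W, Y) = 1/10
(a(1, 3)*15)*(-6) = ((1/10)*15)*(-6) = (3/2)*(-6) = -9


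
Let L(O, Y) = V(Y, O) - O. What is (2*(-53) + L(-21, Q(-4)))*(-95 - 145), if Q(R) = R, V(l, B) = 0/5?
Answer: 20400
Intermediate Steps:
V(l, B) = 0 (V(l, B) = 0*(⅕) = 0)
L(O, Y) = -O (L(O, Y) = 0 - O = -O)
(2*(-53) + L(-21, Q(-4)))*(-95 - 145) = (2*(-53) - 1*(-21))*(-95 - 145) = (-106 + 21)*(-240) = -85*(-240) = 20400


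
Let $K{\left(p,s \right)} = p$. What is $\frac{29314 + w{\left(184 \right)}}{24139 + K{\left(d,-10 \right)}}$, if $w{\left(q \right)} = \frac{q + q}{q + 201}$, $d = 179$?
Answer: $\frac{1881043}{1560405} \approx 1.2055$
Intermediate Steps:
$w{\left(q \right)} = \frac{2 q}{201 + q}$
$\frac{29314 + w{\left(184 \right)}}{24139 + K{\left(d,-10 \right)}} = \frac{29314 + 2 \cdot 184 \frac{1}{201 + 184}}{24139 + 179} = \frac{29314 + 2 \cdot 184 \cdot \frac{1}{385}}{24318} = \left(29314 + 2 \cdot 184 \cdot \frac{1}{385}\right) \frac{1}{24318} = \left(29314 + \frac{368}{385}\right) \frac{1}{24318} = \frac{11286258}{385} \cdot \frac{1}{24318} = \frac{1881043}{1560405}$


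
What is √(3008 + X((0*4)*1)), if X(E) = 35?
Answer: √3043 ≈ 55.163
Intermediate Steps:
√(3008 + X((0*4)*1)) = √(3008 + 35) = √3043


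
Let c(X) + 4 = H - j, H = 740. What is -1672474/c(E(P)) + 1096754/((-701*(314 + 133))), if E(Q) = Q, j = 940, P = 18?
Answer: 29102276259/3551266 ≈ 8194.9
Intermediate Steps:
c(X) = -204 (c(X) = -4 + (740 - 1*940) = -4 + (740 - 940) = -4 - 200 = -204)
-1672474/c(E(P)) + 1096754/((-701*(314 + 133))) = -1672474/(-204) + 1096754/((-701*(314 + 133))) = -1672474*(-1/204) + 1096754/((-701*447)) = 836237/102 + 1096754/(-313347) = 836237/102 + 1096754*(-1/313347) = 836237/102 - 1096754/313347 = 29102276259/3551266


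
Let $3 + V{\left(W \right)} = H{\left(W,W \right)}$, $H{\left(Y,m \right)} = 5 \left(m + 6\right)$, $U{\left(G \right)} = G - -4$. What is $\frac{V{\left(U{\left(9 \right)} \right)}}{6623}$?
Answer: $\frac{92}{6623} \approx 0.013891$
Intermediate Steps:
$U{\left(G \right)} = 4 + G$ ($U{\left(G \right)} = G + 4 = 4 + G$)
$H{\left(Y,m \right)} = 30 + 5 m$ ($H{\left(Y,m \right)} = 5 \left(6 + m\right) = 30 + 5 m$)
$V{\left(W \right)} = 27 + 5 W$ ($V{\left(W \right)} = -3 + \left(30 + 5 W\right) = 27 + 5 W$)
$\frac{V{\left(U{\left(9 \right)} \right)}}{6623} = \frac{27 + 5 \left(4 + 9\right)}{6623} = \left(27 + 5 \cdot 13\right) \frac{1}{6623} = \left(27 + 65\right) \frac{1}{6623} = 92 \cdot \frac{1}{6623} = \frac{92}{6623}$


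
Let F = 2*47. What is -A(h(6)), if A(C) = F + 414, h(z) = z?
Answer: -508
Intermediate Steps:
F = 94
A(C) = 508 (A(C) = 94 + 414 = 508)
-A(h(6)) = -1*508 = -508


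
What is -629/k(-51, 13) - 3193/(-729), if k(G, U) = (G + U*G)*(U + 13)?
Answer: 1171243/265356 ≈ 4.4139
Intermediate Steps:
k(G, U) = (13 + U)*(G + G*U) (k(G, U) = (G + G*U)*(13 + U) = (13 + U)*(G + G*U))
-629/k(-51, 13) - 3193/(-729) = -629*(-1/(51*(13 + 13**2 + 14*13))) - 3193/(-729) = -629*(-1/(51*(13 + 169 + 182))) - 3193*(-1/729) = -629/((-51*364)) + 3193/729 = -629/(-18564) + 3193/729 = -629*(-1/18564) + 3193/729 = 37/1092 + 3193/729 = 1171243/265356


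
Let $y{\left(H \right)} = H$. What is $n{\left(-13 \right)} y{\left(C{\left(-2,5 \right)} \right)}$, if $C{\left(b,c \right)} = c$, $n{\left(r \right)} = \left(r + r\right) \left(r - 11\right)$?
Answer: $3120$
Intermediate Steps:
$n{\left(r \right)} = 2 r \left(-11 + r\right)$
$n{\left(-13 \right)} y{\left(C{\left(-2,5 \right)} \right)} = 2 \left(-13\right) \left(-11 - 13\right) 5 = 2 \left(-13\right) \left(-24\right) 5 = 624 \cdot 5 = 3120$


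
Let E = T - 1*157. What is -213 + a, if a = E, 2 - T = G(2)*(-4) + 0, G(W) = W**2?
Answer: -352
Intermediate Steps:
T = 18 (T = 2 - (2**2*(-4) + 0) = 2 - (4*(-4) + 0) = 2 - (-16 + 0) = 2 - 1*(-16) = 2 + 16 = 18)
E = -139 (E = 18 - 1*157 = 18 - 157 = -139)
a = -139
-213 + a = -213 - 139 = -352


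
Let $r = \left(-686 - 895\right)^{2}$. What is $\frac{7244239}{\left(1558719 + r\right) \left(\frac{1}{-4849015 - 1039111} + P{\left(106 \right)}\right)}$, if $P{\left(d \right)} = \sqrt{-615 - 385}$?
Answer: $- \frac{21327496003057}{70350340193607268669140} - \frac{62789491865248000591 i \sqrt{10}}{3517517009680363433457} \approx -3.0316 \cdot 10^{-10} - 0.056448 i$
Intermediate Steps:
$r = 2499561$ ($r = \left(-1581\right)^{2} = 2499561$)
$P{\left(d \right)} = 10 i \sqrt{10}$ ($P{\left(d \right)} = \sqrt{-1000} = 10 i \sqrt{10}$)
$\frac{7244239}{\left(1558719 + r\right) \left(\frac{1}{-4849015 - 1039111} + P{\left(106 \right)}\right)} = \frac{7244239}{\left(1558719 + 2499561\right) \left(\frac{1}{-4849015 - 1039111} + 10 i \sqrt{10}\right)} = \frac{7244239}{4058280 \left(\frac{1}{-5888126} + 10 i \sqrt{10}\right)} = \frac{7244239}{4058280 \left(- \frac{1}{5888126} + 10 i \sqrt{10}\right)} = \frac{7244239}{- \frac{2029140}{2944063} + 40582800 i \sqrt{10}}$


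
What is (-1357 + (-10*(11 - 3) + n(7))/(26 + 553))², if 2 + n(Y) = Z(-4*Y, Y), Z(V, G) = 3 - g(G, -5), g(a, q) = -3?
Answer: 617448636841/335241 ≈ 1.8418e+6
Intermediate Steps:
Z(V, G) = 6 (Z(V, G) = 3 - 1*(-3) = 3 + 3 = 6)
n(Y) = 4 (n(Y) = -2 + 6 = 4)
(-1357 + (-10*(11 - 3) + n(7))/(26 + 553))² = (-1357 + (-10*(11 - 3) + 4)/(26 + 553))² = (-1357 + (-10*8 + 4)/579)² = (-1357 + (-80 + 4)*(1/579))² = (-1357 - 76*1/579)² = (-1357 - 76/579)² = (-785779/579)² = 617448636841/335241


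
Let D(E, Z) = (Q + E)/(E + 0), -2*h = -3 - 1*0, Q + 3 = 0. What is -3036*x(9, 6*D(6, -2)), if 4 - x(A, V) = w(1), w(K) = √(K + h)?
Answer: -12144 + 1518*√10 ≈ -7343.7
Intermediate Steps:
Q = -3 (Q = -3 + 0 = -3)
h = 3/2 (h = -(-3 - 1*0)/2 = -(-3 + 0)/2 = -½*(-3) = 3/2 ≈ 1.5000)
D(E, Z) = (-3 + E)/E (D(E, Z) = (-3 + E)/(E + 0) = (-3 + E)/E)
w(K) = √(3/2 + K) (w(K) = √(K + 3/2) = √(3/2 + K))
x(A, V) = 4 - √10/2 (x(A, V) = 4 - √(6 + 4*1)/2 = 4 - √(6 + 4)/2 = 4 - √10/2)
-3036*x(9, 6*D(6, -2)) = -3036*(4 - √10/2) = -12144 + 1518*√10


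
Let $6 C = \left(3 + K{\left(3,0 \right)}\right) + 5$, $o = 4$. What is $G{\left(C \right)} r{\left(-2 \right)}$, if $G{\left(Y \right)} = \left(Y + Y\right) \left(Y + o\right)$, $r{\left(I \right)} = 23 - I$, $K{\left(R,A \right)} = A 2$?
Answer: $\frac{3200}{9} \approx 355.56$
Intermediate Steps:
$K{\left(R,A \right)} = 2 A$
$C = \frac{4}{3}$ ($C = \frac{\left(3 + 2 \cdot 0\right) + 5}{6} = \frac{\left(3 + 0\right) + 5}{6} = \frac{3 + 5}{6} = \frac{1}{6} \cdot 8 = \frac{4}{3} \approx 1.3333$)
$G{\left(Y \right)} = 2 Y \left(4 + Y\right)$ ($G{\left(Y \right)} = \left(Y + Y\right) \left(Y + 4\right) = 2 Y \left(4 + Y\right)$)
$G{\left(C \right)} r{\left(-2 \right)} = 2 \cdot \frac{4}{3} \left(4 + \frac{4}{3}\right) \left(23 - -2\right) = 2 \cdot \frac{4}{3} \cdot \frac{16}{3} \left(23 + 2\right) = \frac{128}{9} \cdot 25 = \frac{3200}{9}$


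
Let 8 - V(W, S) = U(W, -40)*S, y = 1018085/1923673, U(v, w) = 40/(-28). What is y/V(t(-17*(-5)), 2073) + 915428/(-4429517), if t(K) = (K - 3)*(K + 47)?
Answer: -36572248691031969/177116305731989626 ≈ -0.20649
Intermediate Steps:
U(v, w) = -10/7 (U(v, w) = 40*(-1/28) = -10/7)
y = 1018085/1923673 (y = 1018085*(1/1923673) = 1018085/1923673 ≈ 0.52924)
t(K) = (-3 + K)*(47 + K)
V(W, S) = 8 + 10*S/7 (V(W, S) = 8 - (-10)*S/7 = 8 + 10*S/7)
y/V(t(-17*(-5)), 2073) + 915428/(-4429517) = 1018085/(1923673*(8 + (10/7)*2073)) + 915428/(-4429517) = 1018085/(1923673*(8 + 20730/7)) + 915428*(-1/4429517) = 1018085/(1923673*(20786/7)) - 915428/4429517 = (1018085/1923673)*(7/20786) - 915428/4429517 = 7126595/39985466978 - 915428/4429517 = -36572248691031969/177116305731989626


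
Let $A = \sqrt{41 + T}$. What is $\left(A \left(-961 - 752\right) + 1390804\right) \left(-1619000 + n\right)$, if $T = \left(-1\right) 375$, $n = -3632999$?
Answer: $-7304501217196 + 8996674287 i \sqrt{334} \approx -7.3045 \cdot 10^{12} + 1.6442 \cdot 10^{11} i$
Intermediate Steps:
$T = -375$
$A = i \sqrt{334}$ ($A = \sqrt{41 - 375} = \sqrt{-334} = i \sqrt{334} \approx 18.276 i$)
$\left(A \left(-961 - 752\right) + 1390804\right) \left(-1619000 + n\right) = \left(i \sqrt{334} \left(-961 - 752\right) + 1390804\right) \left(-1619000 - 3632999\right) = \left(i \sqrt{334} \left(-1713\right) + 1390804\right) \left(-5251999\right) = \left(- 1713 i \sqrt{334} + 1390804\right) \left(-5251999\right) = \left(1390804 - 1713 i \sqrt{334}\right) \left(-5251999\right) = -7304501217196 + 8996674287 i \sqrt{334}$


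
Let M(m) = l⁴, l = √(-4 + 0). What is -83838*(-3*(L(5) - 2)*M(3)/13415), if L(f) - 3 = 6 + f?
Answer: 48290688/13415 ≈ 3599.8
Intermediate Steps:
L(f) = 9 + f (L(f) = 3 + (6 + f) = 9 + f)
l = 2*I (l = √(-4) = 2*I ≈ 2.0*I)
M(m) = 16 (M(m) = (2*I)⁴ = 16)
-83838*(-3*(L(5) - 2)*M(3)/13415) = -83838/((-1*26830)/(((6*((9 + 5) - 2))*16))) = -83838/((-26830*1/(96*(14 - 2)))) = -83838/((-26830/((6*12)*16))) = -83838/((-26830/(72*16))) = -83838/((-26830/1152)) = -83838/((-26830*1/1152)) = -83838/(-13415/576) = -83838*(-576/13415) = 48290688/13415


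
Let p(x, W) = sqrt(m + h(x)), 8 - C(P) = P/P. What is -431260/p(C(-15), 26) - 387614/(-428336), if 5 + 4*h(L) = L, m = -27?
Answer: 193807/214168 + 431260*I*sqrt(106)/53 ≈ 0.90493 + 83775.0*I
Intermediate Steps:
h(L) = -5/4 + L/4
C(P) = 7 (C(P) = 8 - P/P = 8 - 1*1 = 8 - 1 = 7)
p(x, W) = sqrt(-113/4 + x/4) (p(x, W) = sqrt(-27 + (-5/4 + x/4)) = sqrt(-113/4 + x/4))
-431260/p(C(-15), 26) - 387614/(-428336) = -431260*2/sqrt(-113 + 7) - 387614/(-428336) = -431260*(-I*sqrt(106)/53) - 387614*(-1/428336) = -431260*(-I*sqrt(106)/53) + 193807/214168 = -(-431260)*I*sqrt(106)/53 + 193807/214168 = 431260*I*sqrt(106)/53 + 193807/214168 = 193807/214168 + 431260*I*sqrt(106)/53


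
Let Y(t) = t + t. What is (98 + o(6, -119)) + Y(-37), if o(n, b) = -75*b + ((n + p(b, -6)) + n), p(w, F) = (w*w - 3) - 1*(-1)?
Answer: 23120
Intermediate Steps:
p(w, F) = -2 + w² (p(w, F) = (w² - 3) + 1 = (-3 + w²) + 1 = -2 + w²)
o(n, b) = -2 + b² - 75*b + 2*n (o(n, b) = -75*b + ((n + (-2 + b²)) + n) = -75*b + ((-2 + n + b²) + n) = -75*b + (-2 + b² + 2*n) = -2 + b² - 75*b + 2*n)
Y(t) = 2*t
(98 + o(6, -119)) + Y(-37) = (98 + (-2 + (-119)² - 75*(-119) + 2*6)) + 2*(-37) = (98 + (-2 + 14161 + 8925 + 12)) - 74 = (98 + 23096) - 74 = 23194 - 74 = 23120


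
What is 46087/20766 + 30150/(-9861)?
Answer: -57210331/68257842 ≈ -0.83815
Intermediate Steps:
46087/20766 + 30150/(-9861) = 46087*(1/20766) + 30150*(-1/9861) = 46087/20766 - 10050/3287 = -57210331/68257842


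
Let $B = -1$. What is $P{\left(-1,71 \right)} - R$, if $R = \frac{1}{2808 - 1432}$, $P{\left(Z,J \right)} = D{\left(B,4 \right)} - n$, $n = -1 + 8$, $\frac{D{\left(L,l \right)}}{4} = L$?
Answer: $- \frac{15137}{1376} \approx -11.001$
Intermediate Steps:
$D{\left(L,l \right)} = 4 L$
$n = 7$
$P{\left(Z,J \right)} = -11$ ($P{\left(Z,J \right)} = 4 \left(-1\right) - 7 = -4 - 7 = -11$)
$R = \frac{1}{1376}$ ($R = \frac{1}{2808 - 1432} = \frac{1}{1376} \approx 0.00072674$)
$P{\left(-1,71 \right)} - R = -11 - \frac{1}{1376} = - \frac{15137}{1376}$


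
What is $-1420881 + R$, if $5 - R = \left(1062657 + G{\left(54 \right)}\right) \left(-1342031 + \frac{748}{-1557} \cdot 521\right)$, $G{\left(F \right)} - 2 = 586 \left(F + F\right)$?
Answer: $\frac{2353150425151393}{1557} \approx 1.5113 \cdot 10^{12}$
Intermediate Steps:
$G{\left(F \right)} = 2 + 1172 F$ ($G{\left(F \right)} = 2 + 586 \left(F + F\right) = 2 + 586 \cdot 2 F = 2 + 1172 F$)
$R = \frac{2353152637463110}{1557}$ ($R = 5 - \left(1062657 + \left(2 + 1172 \cdot 54\right)\right) \left(-1342031 + \frac{748}{-1557} \cdot 521\right) = 5 - \left(1062657 + \left(2 + 63288\right)\right) \left(-1342031 + 748 \left(- \frac{1}{1557}\right) 521\right) = 5 - \left(1062657 + 63290\right) \left(-1342031 - \frac{389708}{1557}\right) = 5 - 1125947 \left(-1342031 - \frac{389708}{1557}\right) = 5 - 1125947 \left(- \frac{2089931975}{1557}\right) = 5 - - \frac{2353152637455325}{1557} = 5 + \frac{2353152637455325}{1557} = \frac{2353152637463110}{1557} \approx 1.5113 \cdot 10^{12}$)
$-1420881 + R = -1420881 + \frac{2353152637463110}{1557} = \frac{2353150425151393}{1557}$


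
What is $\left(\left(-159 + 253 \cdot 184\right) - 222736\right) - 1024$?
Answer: $-177367$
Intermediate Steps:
$\left(\left(-159 + 253 \cdot 184\right) - 222736\right) - 1024 = \left(\left(-159 + 46552\right) - 222736\right) - 1024 = \left(46393 - 222736\right) - 1024 = -176343 - 1024 = -177367$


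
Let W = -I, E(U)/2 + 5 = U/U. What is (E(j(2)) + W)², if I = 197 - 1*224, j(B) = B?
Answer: 361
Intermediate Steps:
E(U) = -8 (E(U) = -10 + 2*(U/U) = -10 + 2*1 = -10 + 2 = -8)
I = -27 (I = 197 - 224 = -27)
W = 27 (W = -1*(-27) = 27)
(E(j(2)) + W)² = (-8 + 27)² = 19² = 361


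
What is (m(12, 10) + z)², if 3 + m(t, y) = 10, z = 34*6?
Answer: 44521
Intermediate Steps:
z = 204
m(t, y) = 7 (m(t, y) = -3 + 10 = 7)
(m(12, 10) + z)² = (7 + 204)² = 211² = 44521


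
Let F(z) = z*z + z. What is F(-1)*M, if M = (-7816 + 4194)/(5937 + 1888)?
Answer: 0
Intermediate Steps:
F(z) = z + z**2 (F(z) = z**2 + z = z + z**2)
M = -3622/7825 ≈ -0.46288
F(-1)*M = -(1 - 1)*(-3622/7825) = -1*0*(-3622/7825) = 0*(-3622/7825) = 0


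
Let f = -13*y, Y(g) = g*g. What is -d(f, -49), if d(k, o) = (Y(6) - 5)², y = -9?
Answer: -961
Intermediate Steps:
Y(g) = g²
f = 117 (f = -13*(-9) = 117)
d(k, o) = 961 (d(k, o) = (6² - 5)² = (36 - 5)² = 31² = 961)
-d(f, -49) = -1*961 = -961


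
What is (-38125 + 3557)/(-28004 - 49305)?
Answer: 34568/77309 ≈ 0.44714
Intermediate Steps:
(-38125 + 3557)/(-28004 - 49305) = -34568/(-77309) = -34568*(-1/77309) = 34568/77309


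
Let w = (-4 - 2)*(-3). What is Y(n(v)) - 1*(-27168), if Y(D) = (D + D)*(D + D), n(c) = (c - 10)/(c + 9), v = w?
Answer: 19805728/729 ≈ 27168.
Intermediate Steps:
w = 18 (w = -6*(-3) = 18)
v = 18
n(c) = (-10 + c)/(9 + c)
Y(D) = 4*D² (Y(D) = (2*D)*(2*D) = 4*D²)
Y(n(v)) - 1*(-27168) = 4*((-10 + 18)/(9 + 18))² - 1*(-27168) = 4*(8/27)² + 27168 = 4*(64/729) + 27168 = 256/729 + 27168 = 19805728/729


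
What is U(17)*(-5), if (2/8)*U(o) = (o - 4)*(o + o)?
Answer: -8840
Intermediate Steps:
U(o) = 8*o*(-4 + o) (U(o) = 4*((o - 4)*(o + o)) = 4*((-4 + o)*(2*o)) = 4*(2*o*(-4 + o)) = 8*o*(-4 + o))
U(17)*(-5) = (8*17*(-4 + 17))*(-5) = (8*17*13)*(-5) = 1768*(-5) = -8840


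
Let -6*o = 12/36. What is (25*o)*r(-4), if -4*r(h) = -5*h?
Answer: 125/18 ≈ 6.9444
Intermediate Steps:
r(h) = 5*h/4 (r(h) = -(-5)*h/4 = 5*h/4)
o = -1/18 (o = -2/36 = -1/6*1/3 = -1/18 ≈ -0.055556)
(25*o)*r(-4) = (25*(-1/18))*((5/4)*(-4)) = -25/18*(-5) = 125/18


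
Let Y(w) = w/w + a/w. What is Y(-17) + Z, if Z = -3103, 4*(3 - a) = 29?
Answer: -12407/4 ≈ -3101.8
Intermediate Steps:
a = -17/4 (a = 3 - 1/4*29 = 3 - 29/4 = -17/4 ≈ -4.2500)
Y(w) = 1 - 17/(4*w) (Y(w) = w/w - 17/(4*w) = 1 - 17/(4*w))
Y(-17) + Z = (-17/4 - 17)/(-17) - 3103 = -1/17*(-85/4) - 3103 = 5/4 - 3103 = -12407/4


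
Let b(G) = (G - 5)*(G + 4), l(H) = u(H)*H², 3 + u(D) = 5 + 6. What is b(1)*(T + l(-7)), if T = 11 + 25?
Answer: -8560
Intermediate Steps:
u(D) = 8 (u(D) = -3 + (5 + 6) = -3 + 11 = 8)
l(H) = 8*H²
T = 36
b(G) = (-5 + G)*(4 + G)
b(1)*(T + l(-7)) = (-20 + 1² - 1*1)*(36 + 8*(-7)²) = (-20 + 1 - 1)*(36 + 8*49) = -20*(36 + 392) = -20*428 = -8560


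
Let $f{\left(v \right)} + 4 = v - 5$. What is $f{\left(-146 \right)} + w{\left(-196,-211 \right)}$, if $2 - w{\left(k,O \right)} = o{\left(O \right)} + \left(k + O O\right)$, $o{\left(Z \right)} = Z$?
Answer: $-44267$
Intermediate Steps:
$f{\left(v \right)} = -9 + v$ ($f{\left(v \right)} = -4 + \left(v - 5\right) = -4 + \left(-5 + v\right) = -9 + v$)
$w{\left(k,O \right)} = 2 - O - k - O^{2}$ ($w{\left(k,O \right)} = 2 - \left(O + \left(k + O O\right)\right) = 2 - \left(O + \left(k + O^{2}\right)\right) = 2 - \left(O + k + O^{2}\right) = 2 - O - k - O^{2}$)
$f{\left(-146 \right)} + w{\left(-196,-211 \right)} = \left(-9 - 146\right) - 44112 = -155 + \left(2 + 211 + 196 - 44521\right) = -155 - 44112 = -44267$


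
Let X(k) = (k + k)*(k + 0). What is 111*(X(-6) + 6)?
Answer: 8658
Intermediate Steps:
X(k) = 2*k**2 (X(k) = (2*k)*k = 2*k**2)
111*(X(-6) + 6) = 111*(2*(-6)**2 + 6) = 111*(2*36 + 6) = 111*(72 + 6) = 111*78 = 8658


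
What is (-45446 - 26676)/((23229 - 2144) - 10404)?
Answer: -72122/10681 ≈ -6.7524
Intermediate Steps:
(-45446 - 26676)/((23229 - 2144) - 10404) = -72122/(21085 - 10404) = -72122/10681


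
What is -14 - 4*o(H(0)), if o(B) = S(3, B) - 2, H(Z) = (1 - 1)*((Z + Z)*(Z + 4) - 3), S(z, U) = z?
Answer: -18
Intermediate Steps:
H(Z) = 0 (H(Z) = 0*((2*Z)*(4 + Z) - 3) = 0*(2*Z*(4 + Z) - 3) = 0*(-3 + 2*Z*(4 + Z)) = 0)
o(B) = 1 (o(B) = 3 - 2 = 1)
-14 - 4*o(H(0)) = -14 - 4*1 = -14 - 4 = -18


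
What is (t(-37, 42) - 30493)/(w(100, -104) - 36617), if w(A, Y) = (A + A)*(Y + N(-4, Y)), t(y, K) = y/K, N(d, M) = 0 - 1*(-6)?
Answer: 1280743/2361114 ≈ 0.54243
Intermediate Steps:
N(d, M) = 6 (N(d, M) = 0 + 6 = 6)
w(A, Y) = 2*A*(6 + Y) (w(A, Y) = (A + A)*(Y + 6) = (2*A)*(6 + Y) = 2*A*(6 + Y))
(t(-37, 42) - 30493)/(w(100, -104) - 36617) = (-37/42 - 30493)/(2*100*(6 - 104) - 36617) = (-37*1/42 - 30493)/(2*100*(-98) - 36617) = (-37/42 - 30493)/(-19600 - 36617) = -1280743/42/(-56217) = -1280743/42*(-1/56217) = 1280743/2361114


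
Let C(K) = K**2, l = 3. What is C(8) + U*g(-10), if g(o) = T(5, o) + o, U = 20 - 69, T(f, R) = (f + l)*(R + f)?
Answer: 2514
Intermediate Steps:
T(f, R) = (3 + f)*(R + f) (T(f, R) = (f + 3)*(R + f) = (3 + f)*(R + f))
U = -49
g(o) = 40 + 9*o (g(o) = (5**2 + 3*o + 3*5 + o*5) + o = (25 + 3*o + 15 + 5*o) + o = (40 + 8*o) + o = 40 + 9*o)
C(8) + U*g(-10) = 8**2 - 49*(40 + 9*(-10)) = 64 - 49*(40 - 90) = 64 - 49*(-50) = 64 + 2450 = 2514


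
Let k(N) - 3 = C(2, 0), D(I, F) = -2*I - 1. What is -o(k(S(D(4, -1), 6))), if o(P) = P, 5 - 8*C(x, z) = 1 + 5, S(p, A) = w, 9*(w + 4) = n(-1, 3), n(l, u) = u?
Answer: -23/8 ≈ -2.8750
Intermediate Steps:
w = -11/3 (w = -4 + (⅑)*3 = -4 + ⅓ = -11/3 ≈ -3.6667)
D(I, F) = -1 - 2*I
S(p, A) = -11/3
C(x, z) = -⅛ (C(x, z) = 5/8 - (1 + 5)/8 = 5/8 - ⅛*6 = 5/8 - ¾ = -⅛)
k(N) = 23/8 (k(N) = 3 - ⅛ = 23/8)
-o(k(S(D(4, -1), 6))) = -1*23/8 = -23/8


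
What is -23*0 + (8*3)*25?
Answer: 600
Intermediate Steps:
-23*0 + (8*3)*25 = 0 + 24*25 = 0 + 600 = 600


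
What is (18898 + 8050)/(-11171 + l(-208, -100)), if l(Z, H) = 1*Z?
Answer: -26948/11379 ≈ -2.3682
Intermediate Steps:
l(Z, H) = Z
(18898 + 8050)/(-11171 + l(-208, -100)) = (18898 + 8050)/(-11171 - 208) = 26948/(-11379) = 26948*(-1/11379) = -26948/11379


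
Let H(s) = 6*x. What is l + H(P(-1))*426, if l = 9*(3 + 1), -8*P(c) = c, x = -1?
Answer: -2520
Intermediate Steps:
P(c) = -c/8
H(s) = -6 (H(s) = 6*(-1) = -6)
l = 36 (l = 9*4 = 36)
l + H(P(-1))*426 = 36 - 6*426 = 36 - 2556 = -2520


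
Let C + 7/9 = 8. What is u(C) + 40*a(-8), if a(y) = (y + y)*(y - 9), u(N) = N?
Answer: 97985/9 ≈ 10887.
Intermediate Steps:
C = 65/9 (C = -7/9 + 8 = 65/9 ≈ 7.2222)
a(y) = 2*y*(-9 + y) (a(y) = (2*y)*(-9 + y) = 2*y*(-9 + y))
u(C) + 40*a(-8) = 65/9 + 40*(2*(-8)*(-9 - 8)) = 65/9 + 40*(2*(-8)*(-17)) = 65/9 + 40*272 = 65/9 + 10880 = 97985/9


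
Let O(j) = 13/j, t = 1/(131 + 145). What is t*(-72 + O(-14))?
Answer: -1021/3864 ≈ -0.26423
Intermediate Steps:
t = 1/276 ≈ 0.0036232
t*(-72 + O(-14)) = (-72 + 13/(-14))/276 = (-72 + 13*(-1/14))/276 = (-72 - 13/14)/276 = (1/276)*(-1021/14) = -1021/3864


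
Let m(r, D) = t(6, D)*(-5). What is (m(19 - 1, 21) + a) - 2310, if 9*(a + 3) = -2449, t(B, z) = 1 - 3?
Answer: -23176/9 ≈ -2575.1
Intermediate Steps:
t(B, z) = -2
a = -2476/9 (a = -3 + (⅑)*(-2449) = -3 - 2449/9 = -2476/9 ≈ -275.11)
m(r, D) = 10 (m(r, D) = -2*(-5) = 10)
(m(19 - 1, 21) + a) - 2310 = (10 - 2476/9) - 2310 = -2386/9 - 2310 = -23176/9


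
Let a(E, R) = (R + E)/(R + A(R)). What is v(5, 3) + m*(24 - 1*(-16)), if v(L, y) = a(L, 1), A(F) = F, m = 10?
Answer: 403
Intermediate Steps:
a(E, R) = (E + R)/(2*R) (a(E, R) = (R + E)/(R + R) = (E + R)/((2*R)) = (E + R)*(1/(2*R)) = (E + R)/(2*R))
v(L, y) = ½ + L/2 (v(L, y) = (½)*(L + 1)/1 = (½)*1*(1 + L) = ½ + L/2)
v(5, 3) + m*(24 - 1*(-16)) = (½ + (½)*5) + 10*(24 - 1*(-16)) = (½ + 5/2) + 10*(24 + 16) = 3 + 10*40 = 3 + 400 = 403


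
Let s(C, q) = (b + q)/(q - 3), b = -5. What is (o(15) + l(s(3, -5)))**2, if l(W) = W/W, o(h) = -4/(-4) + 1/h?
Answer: 961/225 ≈ 4.2711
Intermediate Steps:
o(h) = 1 + 1/h (o(h) = -4*(-1/4) + 1/h = 1 + 1/h)
s(C, q) = (-5 + q)/(-3 + q) (s(C, q) = (-5 + q)/(q - 3) = (-5 + q)/(-3 + q))
l(W) = 1
(o(15) + l(s(3, -5)))**2 = ((1 + 15)/15 + 1)**2 = ((1/15)*16 + 1)**2 = (16/15 + 1)**2 = (31/15)**2 = 961/225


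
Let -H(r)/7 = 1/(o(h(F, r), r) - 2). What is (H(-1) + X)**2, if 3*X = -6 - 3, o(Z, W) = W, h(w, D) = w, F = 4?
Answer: 4/9 ≈ 0.44444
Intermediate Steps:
X = -3 (X = (-6 - 3)/3 = (1/3)*(-9) = -3)
H(r) = -7/(-2 + r) (H(r) = -7/(r - 2) = -7/(-2 + r))
(H(-1) + X)**2 = (-7/(-2 - 1) - 3)**2 = (-7/(-3) - 3)**2 = (-7*(-1/3) - 3)**2 = (7/3 - 3)**2 = (-2/3)**2 = 4/9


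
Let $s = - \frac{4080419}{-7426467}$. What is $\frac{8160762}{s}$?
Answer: $\frac{60605629687854}{4080419} \approx 1.4853 \cdot 10^{7}$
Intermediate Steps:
$s = \frac{4080419}{7426467}$ ($s = \left(-4080419\right) \left(- \frac{1}{7426467}\right) = \frac{4080419}{7426467} \approx 0.54944$)
$\frac{8160762}{s} = \frac{8160762}{\frac{4080419}{7426467}} = 8160762 \cdot \frac{7426467}{4080419} = \frac{60605629687854}{4080419}$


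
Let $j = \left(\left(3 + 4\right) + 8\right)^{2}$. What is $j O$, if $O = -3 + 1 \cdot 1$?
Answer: $-450$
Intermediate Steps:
$j = 225$ ($j = \left(7 + 8\right)^{2} = 15^{2} = 225$)
$O = -2$ ($O = -3 + 1 = -2$)
$j O = 225 \left(-2\right) = -450$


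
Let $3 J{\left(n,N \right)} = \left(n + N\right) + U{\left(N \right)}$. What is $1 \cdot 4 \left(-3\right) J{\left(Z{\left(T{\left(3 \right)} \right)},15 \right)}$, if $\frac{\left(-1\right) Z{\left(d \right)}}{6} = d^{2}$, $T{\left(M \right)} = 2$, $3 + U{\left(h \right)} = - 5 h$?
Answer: $348$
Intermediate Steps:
$U{\left(h \right)} = -3 - 5 h$
$Z{\left(d \right)} = - 6 d^{2}$
$J{\left(n,N \right)} = -1 - \frac{4 N}{3} + \frac{n}{3}$ ($J{\left(n,N \right)} = \frac{\left(n + N\right) - \left(3 + 5 N\right)}{3} = \frac{\left(N + n\right) - \left(3 + 5 N\right)}{3} = \frac{-3 + n - 4 N}{3} = -1 - \frac{4 N}{3} + \frac{n}{3}$)
$1 \cdot 4 \left(-3\right) J{\left(Z{\left(T{\left(3 \right)} \right)},15 \right)} = 1 \cdot 4 \left(-3\right) \left(-1 - 20 + \frac{\left(-6\right) 2^{2}}{3}\right) = 4 \left(-3\right) \left(-1 - 20 + \frac{\left(-6\right) 4}{3}\right) = - 12 \left(-1 - 20 + \frac{1}{3} \left(-24\right)\right) = - 12 \left(-1 - 20 - 8\right) = \left(-12\right) \left(-29\right) = 348$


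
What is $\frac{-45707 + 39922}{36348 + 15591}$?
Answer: $- \frac{5785}{51939} \approx -0.11138$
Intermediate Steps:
$\frac{-45707 + 39922}{36348 + 15591} = - \frac{5785}{51939}$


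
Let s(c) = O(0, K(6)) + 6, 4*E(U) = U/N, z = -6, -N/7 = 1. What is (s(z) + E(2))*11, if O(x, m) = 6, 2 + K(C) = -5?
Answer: 1837/14 ≈ 131.21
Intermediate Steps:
N = -7 (N = -7*1 = -7)
K(C) = -7 (K(C) = -2 - 5 = -7)
E(U) = -U/28 (E(U) = (U/(-7))/4 = (U*(-⅐))/4 = (-U/7)/4 = -U/28)
s(c) = 12 (s(c) = 6 + 6 = 12)
(s(z) + E(2))*11 = (12 - 1/28*2)*11 = (12 - 1/14)*11 = (167/14)*11 = 1837/14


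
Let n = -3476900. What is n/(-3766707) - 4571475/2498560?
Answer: -243776103395/268895526912 ≈ -0.90658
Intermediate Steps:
n/(-3766707) - 4571475/2498560 = -3476900/(-3766707) - 4571475/2498560 = -3476900*(-1/3766707) - 4571475*1/2498560 = 496700/538101 - 914295/499712 = -243776103395/268895526912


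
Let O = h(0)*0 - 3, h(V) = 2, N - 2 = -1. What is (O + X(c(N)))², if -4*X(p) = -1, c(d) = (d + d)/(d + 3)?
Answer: 121/16 ≈ 7.5625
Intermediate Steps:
N = 1 (N = 2 - 1 = 1)
c(d) = 2*d/(3 + d) (c(d) = (2*d)/(3 + d) = 2*d/(3 + d))
X(p) = ¼ (X(p) = -¼*(-1) = ¼)
O = -3 (O = 2*0 - 3 = 0 - 3 = -3)
(O + X(c(N)))² = (-3 + ¼)² = (-11/4)² = 121/16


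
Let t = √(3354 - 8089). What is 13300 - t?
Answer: 13300 - I*√4735 ≈ 13300.0 - 68.811*I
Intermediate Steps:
t = I*√4735 (t = √(-4735) = I*√4735 ≈ 68.811*I)
13300 - t = 13300 - I*√4735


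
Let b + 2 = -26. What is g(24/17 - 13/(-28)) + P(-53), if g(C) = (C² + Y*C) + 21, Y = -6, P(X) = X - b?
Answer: -2659263/226576 ≈ -11.737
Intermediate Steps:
b = -28 (b = -2 - 26 = -28)
P(X) = 28 + X (P(X) = X - 1*(-28) = X + 28 = 28 + X)
g(C) = 21 + C² - 6*C (g(C) = (C² - 6*C) + 21 = 21 + C² - 6*C)
g(24/17 - 13/(-28)) + P(-53) = (21 + (24/17 - 13/(-28))² - 6*(24/17 - 13/(-28))) + (28 - 53) = (21 + (24*(1/17) - 13*(-1/28))² - 6*(24*(1/17) - 13*(-1/28))) - 25 = (21 + (24/17 + 13/28)² - 6*(24/17 + 13/28)) - 25 = (21 + (893/476)² - 6*893/476) - 25 = (21 + 797449/226576 - 2679/238) - 25 = 3005137/226576 - 25 = -2659263/226576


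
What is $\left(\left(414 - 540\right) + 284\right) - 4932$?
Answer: $-4774$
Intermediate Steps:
$\left(\left(414 - 540\right) + 284\right) - 4932 = \left(-126 + 284\right) - 4932 = 158 - 4932 = -4774$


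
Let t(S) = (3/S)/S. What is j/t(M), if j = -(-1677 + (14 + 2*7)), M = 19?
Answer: 595289/3 ≈ 1.9843e+5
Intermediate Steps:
j = 1649 (j = -(-1677 + (14 + 14)) = -(-1677 + 28) = -1*(-1649) = 1649)
t(S) = 3/S²
j/t(M) = 1649/((3/19²)) = 1649/((3*(1/361))) = 1649/(3/361) = 1649*(361/3) = 595289/3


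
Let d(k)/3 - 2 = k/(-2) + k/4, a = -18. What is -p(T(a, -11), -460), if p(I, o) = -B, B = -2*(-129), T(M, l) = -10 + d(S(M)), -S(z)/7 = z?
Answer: 258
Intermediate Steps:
S(z) = -7*z
d(k) = 6 - 3*k/4 (d(k) = 6 + 3*(k/(-2) + k/4) = 6 + 3*(k*(-½) + k*(¼)) = 6 + 3*(-k/2 + k/4) = 6 + 3*(-k/4) = 6 - 3*k/4)
T(M, l) = -4 + 21*M/4 (T(M, l) = -10 + (6 - (-21)*M/4) = -10 + (6 + 21*M/4) = -4 + 21*M/4)
B = 258
p(I, o) = -258 (p(I, o) = -1*258 = -258)
-p(T(a, -11), -460) = -1*(-258) = 258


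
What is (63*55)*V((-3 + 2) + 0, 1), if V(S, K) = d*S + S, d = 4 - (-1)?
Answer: -20790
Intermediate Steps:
d = 5 (d = 4 - 1*(-1) = 4 + 1 = 5)
V(S, K) = 6*S (V(S, K) = 5*S + S = 6*S)
(63*55)*V((-3 + 2) + 0, 1) = (63*55)*(6*((-3 + 2) + 0)) = 3465*(6*(-1 + 0)) = 3465*(6*(-1)) = 3465*(-6) = -20790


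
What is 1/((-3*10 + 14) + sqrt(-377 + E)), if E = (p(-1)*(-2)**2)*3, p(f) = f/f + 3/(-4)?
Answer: -8/315 - I*sqrt(374)/630 ≈ -0.025397 - 0.030697*I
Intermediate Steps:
p(f) = 1/4 (p(f) = 1 + 3*(-1/4) = 1 - 3/4 = 1/4)
E = 3 (E = ((1/4)*(-2)**2)*3 = ((1/4)*4)*3 = 1*3 = 3)
1/((-3*10 + 14) + sqrt(-377 + E)) = 1/((-3*10 + 14) + sqrt(-377 + 3)) = 1/((-30 + 14) + sqrt(-374)) = 1/(-16 + I*sqrt(374))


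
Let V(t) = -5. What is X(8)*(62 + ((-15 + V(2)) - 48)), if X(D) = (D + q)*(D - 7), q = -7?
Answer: -6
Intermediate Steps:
X(D) = (-7 + D)² (X(D) = (D - 7)*(D - 7) = (-7 + D)*(-7 + D) = (-7 + D)²)
X(8)*(62 + ((-15 + V(2)) - 48)) = (49 + 8² - 14*8)*(62 + ((-15 - 5) - 48)) = (49 + 64 - 112)*(62 + (-20 - 48)) = 1*(62 - 68) = 1*(-6) = -6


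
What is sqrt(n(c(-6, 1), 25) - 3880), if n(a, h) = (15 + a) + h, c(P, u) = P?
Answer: I*sqrt(3846) ≈ 62.016*I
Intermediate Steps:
n(a, h) = 15 + a + h
sqrt(n(c(-6, 1), 25) - 3880) = sqrt((15 - 6 + 25) - 3880) = sqrt(34 - 3880) = sqrt(-3846) = I*sqrt(3846)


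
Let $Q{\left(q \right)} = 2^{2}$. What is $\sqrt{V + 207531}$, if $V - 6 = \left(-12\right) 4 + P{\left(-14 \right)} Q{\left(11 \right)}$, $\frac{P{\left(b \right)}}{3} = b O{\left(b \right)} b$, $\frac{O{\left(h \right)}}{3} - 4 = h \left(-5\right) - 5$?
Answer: $\sqrt{694353} \approx 833.28$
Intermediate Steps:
$O{\left(h \right)} = -3 - 15 h$ ($O{\left(h \right)} = 12 + 3 \left(h \left(-5\right) - 5\right) = 12 + 3 \left(- 5 h - 5\right) = 12 + 3 \left(-5 - 5 h\right) = 12 - \left(15 + 15 h\right) = -3 - 15 h$)
$Q{\left(q \right)} = 4$
$P{\left(b \right)} = 3 b^{2} \left(-3 - 15 b\right)$ ($P{\left(b \right)} = 3 b \left(-3 - 15 b\right) b = 3 b^{2} \left(-3 - 15 b\right)$)
$V = 486822$ ($V = 6 - \left(48 - \left(-14\right)^{2} \left(-9 - -630\right) 4\right) = 6 - \left(48 - 196 \left(-9 + 630\right) 4\right) = 6 - \left(48 - 196 \cdot 621 \cdot 4\right) = 6 + \left(-48 + 121716 \cdot 4\right) = 6 + \left(-48 + 486864\right) = 6 + 486816 = 486822$)
$\sqrt{V + 207531} = \sqrt{486822 + 207531} = \sqrt{694353}$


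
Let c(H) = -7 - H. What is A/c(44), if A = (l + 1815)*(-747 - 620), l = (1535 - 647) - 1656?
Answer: 477083/17 ≈ 28064.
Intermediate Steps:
l = -768 (l = 888 - 1656 = -768)
A = -1431249 (A = (-768 + 1815)*(-747 - 620) = 1047*(-1367) = -1431249)
A/c(44) = -1431249/(-7 - 1*44) = -1431249/(-7 - 44) = -1431249/(-51) = -1431249*(-1/51) = 477083/17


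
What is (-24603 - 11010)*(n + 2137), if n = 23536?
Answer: -914292549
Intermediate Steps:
(-24603 - 11010)*(n + 2137) = (-24603 - 11010)*(23536 + 2137) = -35613*25673 = -914292549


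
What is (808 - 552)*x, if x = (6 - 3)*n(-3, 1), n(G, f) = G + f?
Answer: -1536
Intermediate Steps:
x = -6 (x = (6 - 3)*(-3 + 1) = 3*(-2) = -6)
(808 - 552)*x = (808 - 552)*(-6) = 256*(-6) = -1536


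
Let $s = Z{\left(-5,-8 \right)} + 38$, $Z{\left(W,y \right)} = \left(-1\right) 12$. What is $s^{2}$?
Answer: $676$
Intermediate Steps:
$Z{\left(W,y \right)} = -12$
$s = 26$ ($s = -12 + 38 = 26$)
$s^{2} = 26^{2} = 676$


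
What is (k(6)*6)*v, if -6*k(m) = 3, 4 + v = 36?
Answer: -96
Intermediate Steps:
v = 32 (v = -4 + 36 = 32)
k(m) = -1/2 (k(m) = -1/6*3 = -1/2)
(k(6)*6)*v = -1/2*6*32 = -3*32 = -96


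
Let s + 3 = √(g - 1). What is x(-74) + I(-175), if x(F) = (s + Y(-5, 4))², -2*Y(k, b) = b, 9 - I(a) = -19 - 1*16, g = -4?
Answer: 64 - 10*I*√5 ≈ 64.0 - 22.361*I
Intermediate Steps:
I(a) = 44 (I(a) = 9 - (-19 - 1*16) = 9 - (-19 - 16) = 9 - 1*(-35) = 9 + 35 = 44)
Y(k, b) = -b/2
s = -3 + I*√5 (s = -3 + √(-4 - 1) = -3 + √(-5) = -3 + I*√5 ≈ -3.0 + 2.2361*I)
x(F) = (-5 + I*√5)² (x(F) = ((-3 + I*√5) - ½*4)² = ((-3 + I*√5) - 2)² = (-5 + I*√5)²)
x(-74) + I(-175) = (5 - I*√5)² + 44 = 44 + (5 - I*√5)²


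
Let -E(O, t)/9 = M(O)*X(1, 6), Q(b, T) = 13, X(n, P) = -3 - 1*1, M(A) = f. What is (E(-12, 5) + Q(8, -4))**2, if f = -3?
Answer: 9025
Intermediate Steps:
M(A) = -3
X(n, P) = -4 (X(n, P) = -3 - 1 = -4)
E(O, t) = -108 (E(O, t) = -(-27)*(-4) = -9*12 = -108)
(E(-12, 5) + Q(8, -4))**2 = (-108 + 13)**2 = (-95)**2 = 9025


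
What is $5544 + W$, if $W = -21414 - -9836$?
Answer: $-6034$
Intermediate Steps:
$W = -11578$ ($W = -21414 + 9836 = -11578$)
$5544 + W = 5544 - 11578 = -6034$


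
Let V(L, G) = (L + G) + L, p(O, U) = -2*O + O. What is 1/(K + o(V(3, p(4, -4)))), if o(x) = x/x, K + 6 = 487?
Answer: 1/482 ≈ 0.0020747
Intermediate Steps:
K = 481 (K = -6 + 487 = 481)
p(O, U) = -O
V(L, G) = G + 2*L (V(L, G) = (G + L) + L = G + 2*L)
o(x) = 1
1/(K + o(V(3, p(4, -4)))) = 1/(481 + 1) = 1/482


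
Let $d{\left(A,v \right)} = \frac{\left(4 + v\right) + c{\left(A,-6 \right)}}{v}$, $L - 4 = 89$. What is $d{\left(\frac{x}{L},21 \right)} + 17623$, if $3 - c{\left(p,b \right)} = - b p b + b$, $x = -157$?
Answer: $\frac{11471743}{651} \approx 17622.0$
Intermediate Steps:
$L = 93$ ($L = 4 + 89 = 93$)
$c{\left(p,b \right)} = 3 - b + p b^{2}$ ($c{\left(p,b \right)} = 3 - \left(- b p b + b\right) = 3 - \left(- p b^{2} + b\right) = 3 - \left(b - p b^{2}\right) = 3 + \left(- b + p b^{2}\right) = 3 - b + p b^{2}$)
$d{\left(A,v \right)} = \frac{13 + v + 36 A}{v}$ ($d{\left(A,v \right)} = \frac{\left(4 + v\right) + \left(3 - -6 + A \left(-6\right)^{2}\right)}{v} = \frac{\left(4 + v\right) + \left(3 + 6 + A 36\right)}{v} = \frac{\left(4 + v\right) + \left(3 + 6 + 36 A\right)}{v} = \frac{\left(4 + v\right) + \left(9 + 36 A\right)}{v} = \frac{13 + v + 36 A}{v}$)
$d{\left(\frac{x}{L},21 \right)} + 17623 = \frac{13 + 21 + 36 \left(- \frac{157}{93}\right)}{21} + 17623 = \frac{13 + 21 - \frac{1884}{31}}{21} + 17623 = \frac{1}{21} \left(- \frac{830}{31}\right) + 17623 = - \frac{830}{651} + 17623 = \frac{11471743}{651}$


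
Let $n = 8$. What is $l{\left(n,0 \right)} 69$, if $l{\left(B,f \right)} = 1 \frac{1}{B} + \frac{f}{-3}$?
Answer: $\frac{69}{8} \approx 8.625$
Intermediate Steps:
$l{\left(B,f \right)} = \frac{1}{B} - \frac{f}{3}$ ($l{\left(B,f \right)} = \frac{1}{B} + f \left(- \frac{1}{3}\right) = \frac{1}{B} - \frac{f}{3}$)
$l{\left(n,0 \right)} 69 = \left(\frac{1}{8} - 0\right) 69 = \left(\frac{1}{8} + 0\right) 69 = \frac{1}{8} \cdot 69 = \frac{69}{8}$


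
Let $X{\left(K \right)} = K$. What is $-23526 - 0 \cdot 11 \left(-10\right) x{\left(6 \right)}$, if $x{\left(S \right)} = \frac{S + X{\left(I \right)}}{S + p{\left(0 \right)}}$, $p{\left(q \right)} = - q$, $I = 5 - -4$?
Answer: $-23526$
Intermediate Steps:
$I = 9$ ($I = 5 + 4 = 9$)
$x{\left(S \right)} = \frac{9 + S}{S}$ ($x{\left(S \right)} = \frac{S + 9}{S - 0} = \frac{9 + S}{S + 0} = \frac{9 + S}{S}$)
$-23526 - 0 \cdot 11 \left(-10\right) x{\left(6 \right)} = -23526 - 0 \cdot 11 \left(-10\right) \frac{9 + 6}{6} = -23526 - 0 \left(-10\right) \frac{1}{6} \cdot 15 = -23526 - 0 \cdot \frac{5}{2} = -23526 - 0 = -23526 + 0 = -23526$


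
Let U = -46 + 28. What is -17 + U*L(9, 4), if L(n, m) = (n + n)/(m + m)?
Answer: -115/2 ≈ -57.500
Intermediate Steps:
U = -18
L(n, m) = n/m (L(n, m) = (2*n)/((2*m)) = (2*n)*(1/(2*m)) = n/m)
-17 + U*L(9, 4) = -17 - 162/4 = -17 - 18*9/4 = -17 - 81/2 = -115/2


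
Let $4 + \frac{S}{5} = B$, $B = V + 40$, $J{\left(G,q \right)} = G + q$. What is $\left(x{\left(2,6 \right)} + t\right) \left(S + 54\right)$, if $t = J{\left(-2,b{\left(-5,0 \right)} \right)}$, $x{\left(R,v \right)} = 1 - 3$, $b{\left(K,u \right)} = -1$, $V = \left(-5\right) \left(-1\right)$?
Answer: $-1295$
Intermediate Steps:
$V = 5$
$x{\left(R,v \right)} = -2$ ($x{\left(R,v \right)} = 1 - 3 = -2$)
$t = -3$ ($t = -2 - 1 = -3$)
$B = 45$ ($B = 5 + 40 = 45$)
$S = 205$ ($S = -20 + 5 \cdot 45 = -20 + 225 = 205$)
$\left(x{\left(2,6 \right)} + t\right) \left(S + 54\right) = \left(-2 - 3\right) \left(205 + 54\right) = \left(-5\right) 259 = -1295$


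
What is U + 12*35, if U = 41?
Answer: 461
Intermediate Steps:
U + 12*35 = 41 + 12*35 = 41 + 420 = 461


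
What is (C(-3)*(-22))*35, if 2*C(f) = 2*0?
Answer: 0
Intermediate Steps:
C(f) = 0 (C(f) = (2*0)/2 = (1/2)*0 = 0)
(C(-3)*(-22))*35 = (0*(-22))*35 = 0*35 = 0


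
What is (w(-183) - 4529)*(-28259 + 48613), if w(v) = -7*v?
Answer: -66109792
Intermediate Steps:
(w(-183) - 4529)*(-28259 + 48613) = (-7*(-183) - 4529)*(-28259 + 48613) = (1281 - 4529)*20354 = -3248*20354 = -66109792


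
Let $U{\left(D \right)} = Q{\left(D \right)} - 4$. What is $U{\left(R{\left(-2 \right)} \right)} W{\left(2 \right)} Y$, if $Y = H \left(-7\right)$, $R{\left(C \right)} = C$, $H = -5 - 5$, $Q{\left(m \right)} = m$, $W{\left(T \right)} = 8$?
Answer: $-3360$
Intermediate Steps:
$H = -10$
$U{\left(D \right)} = -4 + D$ ($U{\left(D \right)} = D - 4 = -4 + D$)
$Y = 70$ ($Y = \left(-10\right) \left(-7\right) = 70$)
$U{\left(R{\left(-2 \right)} \right)} W{\left(2 \right)} Y = \left(-4 - 2\right) 8 \cdot 70 = \left(-6\right) 8 \cdot 70 = \left(-48\right) 70 = -3360$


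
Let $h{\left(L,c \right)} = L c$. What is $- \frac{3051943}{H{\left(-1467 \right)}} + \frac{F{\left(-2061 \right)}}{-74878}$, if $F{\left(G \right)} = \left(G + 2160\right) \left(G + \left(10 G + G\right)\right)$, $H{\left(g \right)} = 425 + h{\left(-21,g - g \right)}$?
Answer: $- \frac{113741394527}{15911575} \approx -7148.3$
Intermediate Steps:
$H{\left(g \right)} = 425$ ($H{\left(g \right)} = 425 - 21 \left(g - g\right) = 425 - 0 = 425 + 0 = 425$)
$F{\left(G \right)} = 12 G \left(2160 + G\right)$ ($F{\left(G \right)} = \left(2160 + G\right) \left(G + 11 G\right) = \left(2160 + G\right) 12 G = 12 G \left(2160 + G\right)$)
$- \frac{3051943}{H{\left(-1467 \right)}} + \frac{F{\left(-2061 \right)}}{-74878} = - \frac{3051943}{425} + \frac{12 \left(-2061\right) \left(2160 - 2061\right)}{-74878} = \left(-3051943\right) \frac{1}{425} + 12 \left(-2061\right) 99 \left(- \frac{1}{74878}\right) = - \frac{3051943}{425} - - \frac{1224234}{37439} = - \frac{3051943}{425} + \frac{1224234}{37439} = - \frac{113741394527}{15911575}$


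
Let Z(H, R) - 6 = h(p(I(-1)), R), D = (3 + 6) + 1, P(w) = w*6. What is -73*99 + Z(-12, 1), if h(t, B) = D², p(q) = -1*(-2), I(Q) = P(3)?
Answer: -7121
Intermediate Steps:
P(w) = 6*w
I(Q) = 18 (I(Q) = 6*3 = 18)
p(q) = 2
D = 10 (D = 9 + 1 = 10)
h(t, B) = 100 (h(t, B) = 10² = 100)
Z(H, R) = 106 (Z(H, R) = 6 + 100 = 106)
-73*99 + Z(-12, 1) = -73*99 + 106 = -7227 + 106 = -7121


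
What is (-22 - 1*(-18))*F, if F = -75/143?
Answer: 300/143 ≈ 2.0979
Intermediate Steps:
F = -75/143 (F = -75*1/143 = -75/143 ≈ -0.52448)
(-22 - 1*(-18))*F = (-22 - 1*(-18))*(-75/143) = (-22 + 18)*(-75/143) = -4*(-75/143) = 300/143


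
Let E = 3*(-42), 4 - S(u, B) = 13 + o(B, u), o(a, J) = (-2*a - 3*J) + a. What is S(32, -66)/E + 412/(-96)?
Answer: -107/24 ≈ -4.4583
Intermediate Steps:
o(a, J) = -a - 3*J (o(a, J) = (-3*J - 2*a) + a = -a - 3*J)
S(u, B) = -9 + B + 3*u (S(u, B) = 4 - (13 + (-B - 3*u)) = 4 - (13 - B - 3*u) = 4 + (-13 + B + 3*u) = -9 + B + 3*u)
E = -126
S(32, -66)/E + 412/(-96) = (-9 - 66 + 3*32)/(-126) + 412/(-96) = (-9 - 66 + 96)*(-1/126) + 412*(-1/96) = 21*(-1/126) - 103/24 = -⅙ - 103/24 = -107/24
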